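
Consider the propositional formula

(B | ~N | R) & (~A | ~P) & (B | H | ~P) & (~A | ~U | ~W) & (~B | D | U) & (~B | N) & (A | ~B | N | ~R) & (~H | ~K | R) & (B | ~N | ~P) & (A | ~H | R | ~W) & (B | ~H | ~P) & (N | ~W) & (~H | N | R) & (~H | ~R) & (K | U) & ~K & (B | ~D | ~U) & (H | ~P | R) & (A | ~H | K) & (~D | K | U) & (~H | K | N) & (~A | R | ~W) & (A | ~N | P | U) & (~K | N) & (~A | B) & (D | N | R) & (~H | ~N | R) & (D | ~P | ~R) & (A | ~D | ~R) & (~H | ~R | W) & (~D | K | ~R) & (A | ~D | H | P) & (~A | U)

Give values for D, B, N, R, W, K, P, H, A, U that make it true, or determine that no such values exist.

Unit clause (~K) forces K = False.
In (K | U) only U is left, so U = True.
Set D = False.
Set B = False.
  then (~A | B) forces A = False.
  then (A | ~H | K) forces H = False.
  then (B | H | ~P) forces P = False.
Set N = False.
  then (N | ~W) forces W = False.
  then (D | N | R) forces R = True.
All clauses satisfied.

D = False, B = False, N = False, R = True, W = False, K = False, P = False, H = False, A = False, U = True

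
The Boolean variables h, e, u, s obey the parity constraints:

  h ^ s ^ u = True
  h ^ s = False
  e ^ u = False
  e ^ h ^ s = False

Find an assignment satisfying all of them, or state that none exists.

UNSATISFIABLE

Adding constraints 1, 3, 4 mod 2: every variable appears an even number of times on the left, so the left side is 0.
But the right sides sum to 1 (mod 2). 0 ≠ 1 — the system is inconsistent.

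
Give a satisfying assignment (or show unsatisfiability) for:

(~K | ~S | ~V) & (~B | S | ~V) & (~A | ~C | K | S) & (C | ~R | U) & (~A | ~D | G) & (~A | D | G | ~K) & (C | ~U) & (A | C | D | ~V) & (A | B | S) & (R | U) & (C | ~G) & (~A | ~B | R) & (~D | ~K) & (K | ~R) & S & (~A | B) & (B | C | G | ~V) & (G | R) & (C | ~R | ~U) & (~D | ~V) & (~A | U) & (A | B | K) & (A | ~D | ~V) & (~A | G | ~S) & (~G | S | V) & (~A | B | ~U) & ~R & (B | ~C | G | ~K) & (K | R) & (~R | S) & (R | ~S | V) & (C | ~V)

Unsatisfiable

Case V = True:
  (S) forces S = True.
  (~K | ~S | ~V) forces K = False.
  (K | ~R) forces R = False.
  Clause (K | R) is falsified — contradiction.
Case V = False:
  (S) forces S = True.
  (~R) forces R = False.
  Clause (R | ~S | V) is falsified — contradiction.
Both cases fail, so the formula is unsatisfiable.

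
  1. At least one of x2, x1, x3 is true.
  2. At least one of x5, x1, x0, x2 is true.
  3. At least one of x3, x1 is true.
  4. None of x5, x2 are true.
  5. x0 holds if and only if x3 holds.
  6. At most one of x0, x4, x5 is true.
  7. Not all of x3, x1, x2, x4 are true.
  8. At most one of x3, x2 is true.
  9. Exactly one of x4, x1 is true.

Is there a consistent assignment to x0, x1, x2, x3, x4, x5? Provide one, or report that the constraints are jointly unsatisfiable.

x0 = False, x1 = True, x2 = False, x3 = False, x4 = False, x5 = False

  (1) {x2, x1, x3}: 1 true — at least one ✓
  (2) {x5, x1, x0, x2}: 1 true — at least one ✓
  (3) {x3, x1}: 1 true — at least one ✓
  (4) {x5, x2}: 0 true — none ✓
  (5) x0=F, x3=F — same ✓
  (6) {x0, x4, x5}: 0 true — at most one ✓
  (7) {x3, x1, x2, x4}: 1/4 true — not all ✓
  (8) {x3, x2}: 0 true — at most one ✓
  (9) {x4, x1}: 1 true — exactly one ✓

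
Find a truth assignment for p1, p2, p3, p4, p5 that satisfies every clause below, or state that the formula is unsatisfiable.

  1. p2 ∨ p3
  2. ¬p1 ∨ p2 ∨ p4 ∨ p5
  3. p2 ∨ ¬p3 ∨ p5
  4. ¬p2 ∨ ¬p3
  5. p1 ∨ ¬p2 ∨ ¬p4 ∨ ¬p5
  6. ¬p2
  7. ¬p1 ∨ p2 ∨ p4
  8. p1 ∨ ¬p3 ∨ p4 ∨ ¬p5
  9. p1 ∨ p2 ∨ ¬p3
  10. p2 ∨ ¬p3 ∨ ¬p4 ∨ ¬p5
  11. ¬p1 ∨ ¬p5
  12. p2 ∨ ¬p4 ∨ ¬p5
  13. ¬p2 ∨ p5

Case p2 = True:
  Clause (¬p2) is falsified — contradiction.
Case p2 = False:
  (p2 ∨ p3) forces p3 = True.
  (p2 ∨ ¬p3 ∨ p5) forces p5 = True.
  (p1 ∨ p2 ∨ ¬p3) forces p1 = True.
  Clause (¬p1 ∨ ¬p5) is falsified — contradiction.
Both cases fail, so the formula is unsatisfiable.

No satisfying assignment exists.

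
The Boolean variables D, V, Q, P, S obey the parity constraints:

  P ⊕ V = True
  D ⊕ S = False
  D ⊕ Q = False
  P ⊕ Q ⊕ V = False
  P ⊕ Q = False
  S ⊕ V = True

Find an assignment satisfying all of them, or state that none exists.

D=T, V=F, Q=T, P=T, S=T

P ⊕ V = T ⊕ F = True ✓
D ⊕ S = T ⊕ T = False ✓
D ⊕ Q = T ⊕ T = False ✓
P ⊕ Q ⊕ V = T ⊕ T ⊕ F = False ✓
P ⊕ Q = T ⊕ T = False ✓
S ⊕ V = T ⊕ F = True ✓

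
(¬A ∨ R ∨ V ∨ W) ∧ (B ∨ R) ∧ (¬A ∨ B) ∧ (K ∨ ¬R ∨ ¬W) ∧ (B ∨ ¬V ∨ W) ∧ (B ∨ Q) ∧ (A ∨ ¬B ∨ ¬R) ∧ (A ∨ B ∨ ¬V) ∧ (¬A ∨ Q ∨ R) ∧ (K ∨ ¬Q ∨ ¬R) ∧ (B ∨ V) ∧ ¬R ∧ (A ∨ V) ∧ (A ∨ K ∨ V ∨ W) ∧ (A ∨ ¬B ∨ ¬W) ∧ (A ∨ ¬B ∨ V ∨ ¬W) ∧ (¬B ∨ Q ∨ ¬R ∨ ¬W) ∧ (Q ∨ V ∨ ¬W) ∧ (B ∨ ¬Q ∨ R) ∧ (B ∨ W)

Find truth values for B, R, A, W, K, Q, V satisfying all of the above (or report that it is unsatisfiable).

B: True, R: False, A: True, W: False, K: False, Q: True, V: True

Unit clause (¬R) forces R = False.
In (B ∨ R) only B is left, so B = True.
Set A = True.
  then (¬A ∨ Q ∨ R) forces Q = True.
Set W = False.
  then (¬A ∨ R ∨ V ∨ W) forces V = True.
Set K = False.
All clauses satisfied.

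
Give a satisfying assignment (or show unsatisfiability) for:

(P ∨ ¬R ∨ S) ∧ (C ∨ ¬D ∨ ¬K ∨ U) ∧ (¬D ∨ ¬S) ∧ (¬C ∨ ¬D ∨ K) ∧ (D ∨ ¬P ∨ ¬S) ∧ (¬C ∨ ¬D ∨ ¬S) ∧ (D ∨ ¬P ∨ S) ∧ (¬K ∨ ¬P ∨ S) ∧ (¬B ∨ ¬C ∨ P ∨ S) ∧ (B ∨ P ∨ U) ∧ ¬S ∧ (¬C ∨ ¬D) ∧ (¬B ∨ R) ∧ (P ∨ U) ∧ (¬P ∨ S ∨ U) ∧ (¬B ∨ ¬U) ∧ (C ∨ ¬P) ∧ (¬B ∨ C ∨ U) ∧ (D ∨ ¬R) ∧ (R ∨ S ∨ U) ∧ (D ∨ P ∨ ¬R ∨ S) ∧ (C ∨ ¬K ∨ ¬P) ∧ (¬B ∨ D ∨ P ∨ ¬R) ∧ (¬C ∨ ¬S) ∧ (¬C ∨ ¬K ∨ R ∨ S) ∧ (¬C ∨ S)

C: False, K: True, B: False, P: False, R: False, D: False, U: True, S: False

Unit clause (¬S) forces S = False.
In (¬C ∨ S) only ¬C is left, so C = False.
In (C ∨ ¬P) only ¬P is left, so P = False.
In (P ∨ ¬R ∨ S) only ¬R is left, so R = False.
In (¬B ∨ R) only ¬B is left, so B = False.
In (P ∨ U) only U is left, so U = True.
Set K = True.
Set D = False.
All clauses satisfied.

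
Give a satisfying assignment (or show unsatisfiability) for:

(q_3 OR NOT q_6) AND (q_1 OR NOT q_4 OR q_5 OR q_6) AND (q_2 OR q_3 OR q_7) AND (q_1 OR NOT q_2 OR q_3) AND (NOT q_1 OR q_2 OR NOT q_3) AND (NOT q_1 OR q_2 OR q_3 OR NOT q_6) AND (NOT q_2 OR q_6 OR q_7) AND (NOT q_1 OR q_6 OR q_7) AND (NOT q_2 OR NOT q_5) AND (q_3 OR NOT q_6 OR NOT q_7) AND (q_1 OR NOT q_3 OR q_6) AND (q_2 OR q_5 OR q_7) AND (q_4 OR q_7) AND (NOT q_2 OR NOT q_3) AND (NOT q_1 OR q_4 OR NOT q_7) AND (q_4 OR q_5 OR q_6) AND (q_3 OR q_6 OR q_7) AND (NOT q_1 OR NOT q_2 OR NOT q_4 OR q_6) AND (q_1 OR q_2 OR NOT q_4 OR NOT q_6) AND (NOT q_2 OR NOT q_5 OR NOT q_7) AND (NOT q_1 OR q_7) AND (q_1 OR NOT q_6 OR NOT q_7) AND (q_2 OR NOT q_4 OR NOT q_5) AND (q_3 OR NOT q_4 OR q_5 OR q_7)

Set q_1 = False.
Try q_2 = True:
  (q_1 OR NOT q_2 OR q_3) forces q_3 = True.
  clause (NOT q_2 OR NOT q_3) is falsified — backtrack.
So q_2 = False.
Try q_3 = True:
  (q_1 OR NOT q_3 OR q_6) forces q_6 = True.
  (q_1 OR q_2 OR NOT q_4 OR NOT q_6) forces q_4 = False.
  (q_4 OR q_7) forces q_7 = True.
  clause (q_1 OR NOT q_6 OR NOT q_7) is falsified — backtrack.
So q_3 = False.
  then (q_3 OR NOT q_6) forces q_6 = False.
  then (q_2 OR q_3 OR q_7) forces q_7 = True.
Try q_4 = True:
  (q_1 OR NOT q_4 OR q_5 OR q_6) forces q_5 = True.
  clause (q_2 OR NOT q_4 OR NOT q_5) is falsified — backtrack.
So q_4 = False.
  then (q_4 OR q_5 OR q_6) forces q_5 = True.
All clauses satisfied.

q_1 = False, q_2 = False, q_3 = False, q_4 = False, q_5 = True, q_6 = False, q_7 = True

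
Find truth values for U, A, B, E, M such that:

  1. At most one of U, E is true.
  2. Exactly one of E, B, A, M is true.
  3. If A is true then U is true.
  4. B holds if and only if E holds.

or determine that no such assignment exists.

U=T, A=F, B=F, E=F, M=T

  (1) {U, E}: 1 true — at most one ✓
  (2) {E, B, A, M}: 1 true — exactly one ✓
  (3) A=F ⇒ U: vacuous ✓
  (4) B=F, E=F — same ✓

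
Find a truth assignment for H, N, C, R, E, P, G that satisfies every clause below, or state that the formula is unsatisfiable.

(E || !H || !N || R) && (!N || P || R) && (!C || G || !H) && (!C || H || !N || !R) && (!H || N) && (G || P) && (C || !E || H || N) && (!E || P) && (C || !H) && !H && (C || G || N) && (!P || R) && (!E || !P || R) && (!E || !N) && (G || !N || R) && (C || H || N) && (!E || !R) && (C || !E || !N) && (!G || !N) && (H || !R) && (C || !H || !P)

H=F, N=F, C=T, R=F, E=F, P=F, G=T

Unit clause (!H) forces H = False.
In (H || !R) only !R is left, so R = False.
In (!P || R) only !P is left, so P = False.
In (!N || P || R) only !N is left, so N = False.
In (G || P) only G is left, so G = True.
In (!E || P) only !E is left, so E = False.
In (C || H || N) only C is left, so C = True.
All clauses satisfied.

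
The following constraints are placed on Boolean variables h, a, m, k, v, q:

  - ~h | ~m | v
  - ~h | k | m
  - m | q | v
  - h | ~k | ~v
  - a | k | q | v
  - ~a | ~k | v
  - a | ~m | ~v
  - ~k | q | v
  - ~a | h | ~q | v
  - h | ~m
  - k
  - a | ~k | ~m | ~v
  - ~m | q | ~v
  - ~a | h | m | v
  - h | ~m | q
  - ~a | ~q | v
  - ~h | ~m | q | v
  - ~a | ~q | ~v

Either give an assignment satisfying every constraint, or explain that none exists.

h: True, a: False, m: False, k: True, v: False, q: True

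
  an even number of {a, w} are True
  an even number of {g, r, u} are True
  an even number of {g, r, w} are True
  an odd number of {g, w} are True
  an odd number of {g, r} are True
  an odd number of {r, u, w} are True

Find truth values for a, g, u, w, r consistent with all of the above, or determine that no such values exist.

a: True; g: False; u: True; w: True; r: True

{a, w}: 2 true → even ✓
{g, r, u}: 2 true → even ✓
{g, r, w}: 2 true → even ✓
{g, w}: 1 true → odd ✓
{g, r}: 1 true → odd ✓
{r, u, w}: 3 true → odd ✓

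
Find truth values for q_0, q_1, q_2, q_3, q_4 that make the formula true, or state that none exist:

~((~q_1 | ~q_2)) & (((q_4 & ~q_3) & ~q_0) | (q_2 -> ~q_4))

q_0=F; q_1=T; q_2=T; q_3=F; q_4=T

  ~((~q_1 | ~q_2)) = True
    ~q_1 | ~q_2 = False
      ~q_1 = False
      ~q_2 = False
  ((q_4 & ~q_3) & ~q_0) | (q_2 -> ~q_4) = True
    (q_4 & ~q_3) & ~q_0 = True
      q_4 & ~q_3 = True
        ~q_3 = True
      ~q_0 = True
    q_2 -> ~q_4 = False
      ~q_4 = False
Both conjuncts True, so the formula holds.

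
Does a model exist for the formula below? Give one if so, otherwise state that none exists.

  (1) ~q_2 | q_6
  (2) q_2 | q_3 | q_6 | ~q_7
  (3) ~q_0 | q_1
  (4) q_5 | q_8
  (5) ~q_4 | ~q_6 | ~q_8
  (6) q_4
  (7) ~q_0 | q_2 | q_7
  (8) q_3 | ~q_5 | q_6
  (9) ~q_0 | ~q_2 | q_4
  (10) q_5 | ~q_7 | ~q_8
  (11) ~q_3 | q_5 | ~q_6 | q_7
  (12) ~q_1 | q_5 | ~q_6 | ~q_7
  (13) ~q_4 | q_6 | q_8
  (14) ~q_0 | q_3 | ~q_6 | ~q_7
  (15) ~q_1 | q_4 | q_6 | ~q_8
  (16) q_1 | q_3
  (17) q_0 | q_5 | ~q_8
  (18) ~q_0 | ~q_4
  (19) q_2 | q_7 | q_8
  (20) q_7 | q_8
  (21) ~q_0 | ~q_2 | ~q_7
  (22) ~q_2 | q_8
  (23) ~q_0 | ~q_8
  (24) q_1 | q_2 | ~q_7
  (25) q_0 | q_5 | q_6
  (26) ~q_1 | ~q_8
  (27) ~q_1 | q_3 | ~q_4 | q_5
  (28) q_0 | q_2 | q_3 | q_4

Unit clause (q_4) forces q_4 = True.
In (~q_0 | ~q_4) only ~q_0 is left, so q_0 = False.
Set q_1 = True.
  then (~q_1 | ~q_8) forces q_8 = False.
  then (q_5 | q_8) forces q_5 = True.
  then (~q_4 | q_6 | q_8) forces q_6 = True.
  then (q_7 | q_8) forces q_7 = True.
  then (~q_2 | q_8) forces q_2 = False.
Set q_3 = True.
All clauses satisfied.

q_0: False, q_1: True, q_2: False, q_3: True, q_4: True, q_5: True, q_6: True, q_7: True, q_8: False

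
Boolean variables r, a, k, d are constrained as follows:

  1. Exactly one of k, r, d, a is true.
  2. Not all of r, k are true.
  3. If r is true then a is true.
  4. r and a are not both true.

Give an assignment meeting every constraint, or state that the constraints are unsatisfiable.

r: False; a: False; k: False; d: True

  (1) {k, r, d, a}: 1 true — exactly one ✓
  (2) {r, k}: 0/2 true — not all ✓
  (3) r=F ⇒ a: vacuous ✓
  (4) r=F, a=F — not both ✓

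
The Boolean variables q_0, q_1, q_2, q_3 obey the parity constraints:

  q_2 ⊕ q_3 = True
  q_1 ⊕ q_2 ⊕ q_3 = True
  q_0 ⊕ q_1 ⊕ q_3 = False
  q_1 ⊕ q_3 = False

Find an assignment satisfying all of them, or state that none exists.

q_0 = False, q_1 = False, q_2 = True, q_3 = False

q_2 ⊕ q_3 = T ⊕ F = True ✓
q_1 ⊕ q_2 ⊕ q_3 = F ⊕ T ⊕ F = True ✓
q_0 ⊕ q_1 ⊕ q_3 = F ⊕ F ⊕ F = False ✓
q_1 ⊕ q_3 = F ⊕ F = False ✓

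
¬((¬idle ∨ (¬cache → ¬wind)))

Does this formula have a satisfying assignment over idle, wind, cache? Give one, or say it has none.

idle = True, wind = True, cache = False

  ¬((¬idle ∨ (¬cache → ¬wind))) = True
    ¬idle ∨ (¬cache → ¬wind) = False
      ¬idle = False
      ¬cache → ¬wind = False
        ¬cache = True
        ¬wind = False
The formula evaluates to True.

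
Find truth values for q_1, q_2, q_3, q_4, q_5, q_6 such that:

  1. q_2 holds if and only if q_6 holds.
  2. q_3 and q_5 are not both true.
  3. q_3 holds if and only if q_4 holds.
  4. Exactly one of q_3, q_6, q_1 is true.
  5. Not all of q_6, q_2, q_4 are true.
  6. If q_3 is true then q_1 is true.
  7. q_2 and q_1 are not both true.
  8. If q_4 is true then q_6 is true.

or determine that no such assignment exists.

q_1 = True, q_2 = False, q_3 = False, q_4 = False, q_5 = False, q_6 = False

  (1) q_2=F, q_6=F — same ✓
  (2) q_3=F, q_5=F — not both ✓
  (3) q_3=F, q_4=F — same ✓
  (4) {q_3, q_6, q_1}: 1 true — exactly one ✓
  (5) {q_6, q_2, q_4}: 0/3 true — not all ✓
  (6) q_3=F ⇒ q_1: vacuous ✓
  (7) q_2=F, q_1=T — not both ✓
  (8) q_4=F ⇒ q_6: vacuous ✓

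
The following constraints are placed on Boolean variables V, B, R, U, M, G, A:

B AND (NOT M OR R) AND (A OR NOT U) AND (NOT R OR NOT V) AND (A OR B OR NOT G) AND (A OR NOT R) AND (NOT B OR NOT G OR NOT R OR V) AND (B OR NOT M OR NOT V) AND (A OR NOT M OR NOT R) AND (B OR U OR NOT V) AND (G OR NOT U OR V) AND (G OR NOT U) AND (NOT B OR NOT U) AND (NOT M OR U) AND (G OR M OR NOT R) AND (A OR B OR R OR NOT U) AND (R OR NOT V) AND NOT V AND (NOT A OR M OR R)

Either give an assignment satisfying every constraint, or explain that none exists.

Unit clause (B) forces B = True.
In (NOT B OR NOT U) only NOT U is left, so U = False.
In (NOT M OR U) only NOT M is left, so M = False.
Unit clause (NOT V) forces V = False.
Try R = True:
  (A OR NOT R) forces A = True.
  (NOT B OR NOT G OR NOT R OR V) forces G = False.
  clause (G OR M OR NOT R) is falsified — backtrack.
So R = False.
  then (NOT A OR M OR R) forces A = False.
Set G = False.
All clauses satisfied.

V=F; B=T; R=F; U=F; M=F; G=F; A=F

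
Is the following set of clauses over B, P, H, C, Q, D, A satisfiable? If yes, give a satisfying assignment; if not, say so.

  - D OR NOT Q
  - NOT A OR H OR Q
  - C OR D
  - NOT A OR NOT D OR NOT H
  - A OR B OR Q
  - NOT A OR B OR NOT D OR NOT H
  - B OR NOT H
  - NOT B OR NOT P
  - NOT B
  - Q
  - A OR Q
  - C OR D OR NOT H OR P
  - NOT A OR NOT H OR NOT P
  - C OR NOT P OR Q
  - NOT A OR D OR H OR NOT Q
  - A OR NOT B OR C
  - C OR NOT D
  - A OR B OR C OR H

Unit clause (NOT B) forces B = False.
Unit clause (Q) forces Q = True.
In (D OR NOT Q) only D is left, so D = True.
In (B OR NOT H) only NOT H is left, so H = False.
In (C OR NOT D) only C is left, so C = True.
Set P = False.
Set A = False.
All clauses satisfied.

B: False, P: False, H: False, C: True, Q: True, D: True, A: False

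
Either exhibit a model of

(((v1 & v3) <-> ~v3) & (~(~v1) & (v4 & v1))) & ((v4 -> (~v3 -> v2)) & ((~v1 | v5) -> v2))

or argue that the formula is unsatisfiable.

No satisfying assignment exists.

Case v1 = True: the formula simplifies to ((v3 <-> ~v3) & v4) & ((v4 -> (~v3 -> v2)) & (v5 -> v2)).
  v3 = True: the conjunct v3 <-> ~v3 becomes True <-> ~True = False.
  v3 = False: the conjunct v3 <-> ~v3 becomes False <-> ~False = False.
Case v1 = False: the conjunct ~(~v1) becomes ~(~False) = False.
Both cases fail — unsatisfiable.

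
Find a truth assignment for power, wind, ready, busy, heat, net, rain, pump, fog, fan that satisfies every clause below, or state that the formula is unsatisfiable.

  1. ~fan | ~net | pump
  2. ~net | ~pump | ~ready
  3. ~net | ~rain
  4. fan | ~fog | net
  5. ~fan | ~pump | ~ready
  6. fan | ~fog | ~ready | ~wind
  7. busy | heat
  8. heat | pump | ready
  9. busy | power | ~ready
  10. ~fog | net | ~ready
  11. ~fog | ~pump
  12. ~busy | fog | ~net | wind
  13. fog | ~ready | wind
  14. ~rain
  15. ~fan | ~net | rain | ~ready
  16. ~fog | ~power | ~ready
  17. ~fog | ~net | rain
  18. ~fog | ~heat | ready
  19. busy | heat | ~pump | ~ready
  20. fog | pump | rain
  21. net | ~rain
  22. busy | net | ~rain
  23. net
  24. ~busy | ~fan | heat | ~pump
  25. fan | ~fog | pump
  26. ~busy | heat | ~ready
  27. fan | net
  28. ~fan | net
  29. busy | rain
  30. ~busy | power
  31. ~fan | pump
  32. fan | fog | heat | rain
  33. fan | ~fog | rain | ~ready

Unit clause (~rain) forces rain = False.
Unit clause (net) forces net = True.
In (busy | rain) only busy is left, so busy = True.
In (~busy | power) only power is left, so power = True.
In (~fog | ~net | rain) only ~fog is left, so fog = False.
In (fog | pump | rain) only pump is left, so pump = True.
In (~net | ~pump | ~ready) only ~ready is left, so ready = False.
In (~busy | fog | ~net | wind) only wind is left, so wind = True.
Try heat = False:
  (~busy | ~fan | heat | ~pump) forces fan = False.
  clause (fan | fog | heat | rain) is falsified — backtrack.
So heat = True.
Set fan = True.
All clauses satisfied.

power = True, wind = True, ready = False, busy = True, heat = True, net = True, rain = False, pump = True, fog = False, fan = True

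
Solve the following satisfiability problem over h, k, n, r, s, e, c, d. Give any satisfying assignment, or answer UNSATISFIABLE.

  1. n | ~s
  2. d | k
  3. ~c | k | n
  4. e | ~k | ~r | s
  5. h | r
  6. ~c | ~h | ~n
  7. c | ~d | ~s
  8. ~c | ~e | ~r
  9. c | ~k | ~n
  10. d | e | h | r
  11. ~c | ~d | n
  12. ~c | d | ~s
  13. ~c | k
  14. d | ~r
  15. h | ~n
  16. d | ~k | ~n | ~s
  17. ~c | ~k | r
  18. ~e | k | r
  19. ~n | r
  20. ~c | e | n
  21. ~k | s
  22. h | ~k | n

h=T, k=F, n=T, r=T, s=F, e=F, c=F, d=T

Set h = True.
Try k = True:
  (~k | s) forces s = True.
  (n | ~s) forces n = True.
  (~c | ~h | ~n) forces c = False.
  clause (c | ~k | ~n) is falsified — backtrack.
So k = False.
  then (d | k) forces d = True.
  then (~c | k) forces c = False.
  then (c | ~d | ~s) forces s = False.
Set n = True.
  then (~n | r) forces r = True.
Set e = False.
All clauses satisfied.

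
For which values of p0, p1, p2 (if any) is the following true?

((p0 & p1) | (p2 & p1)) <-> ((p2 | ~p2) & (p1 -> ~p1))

p0=F; p1=T; p2=F

  ((p0 & p1) | (p2 & p1)) <-> ((p2 | ~p2) & (p1 -> ~p1)) = True
    (p0 & p1) | (p2 & p1) = False
      p0 & p1 = False
      p2 & p1 = False
    (p2 | ~p2) & (p1 -> ~p1) = False
      p2 | ~p2 = True
        ~p2 = True
      p1 -> ~p1 = False
        ~p1 = False
The formula evaluates to True.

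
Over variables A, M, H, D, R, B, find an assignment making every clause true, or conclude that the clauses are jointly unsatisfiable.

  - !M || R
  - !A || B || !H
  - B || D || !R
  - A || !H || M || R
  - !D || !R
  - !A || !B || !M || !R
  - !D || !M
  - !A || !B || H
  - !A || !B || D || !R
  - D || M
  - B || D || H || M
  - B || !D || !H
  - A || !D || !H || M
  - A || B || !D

Set A = False.
Set M = True.
  then (!M || R) forces R = True.
  then (!D || !R) forces D = False.
  then (B || D || !R) forces B = True.
Set H = False.
All clauses satisfied.

A: False, M: True, H: False, D: False, R: True, B: True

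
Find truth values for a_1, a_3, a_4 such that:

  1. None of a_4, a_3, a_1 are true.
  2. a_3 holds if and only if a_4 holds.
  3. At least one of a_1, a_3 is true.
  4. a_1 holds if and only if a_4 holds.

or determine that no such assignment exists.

Case a_1 = True:
  Constraint (1) is violated (a_1=T) — contradiction.
Case a_1 = False:
  (1) forces a_4 = False.
  (1) forces a_3 = False.
  Constraint (3) is violated (a_1=F, a_3=F) — contradiction.
Both cases fail — unsatisfiable.

The formula is unsatisfiable.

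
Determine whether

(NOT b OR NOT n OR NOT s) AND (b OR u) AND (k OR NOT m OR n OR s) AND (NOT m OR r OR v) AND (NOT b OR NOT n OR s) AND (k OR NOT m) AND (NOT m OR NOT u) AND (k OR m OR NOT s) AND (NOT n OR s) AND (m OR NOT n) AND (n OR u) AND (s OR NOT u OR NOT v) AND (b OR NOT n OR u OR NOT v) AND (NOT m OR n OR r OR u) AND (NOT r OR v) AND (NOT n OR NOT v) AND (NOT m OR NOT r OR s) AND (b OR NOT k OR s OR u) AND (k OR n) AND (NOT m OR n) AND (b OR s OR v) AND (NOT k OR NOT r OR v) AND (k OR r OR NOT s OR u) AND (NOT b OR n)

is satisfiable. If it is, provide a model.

k: True, v: True, r: True, m: False, s: True, n: False, b: False, u: True

Try k = False:
  (k OR NOT m) forces m = False.
  (k OR m OR NOT s) forces s = False.
  (NOT n OR s) forces n = False.
  clause (k OR n) is falsified — backtrack.
So k = True.
Set v = True.
  then (NOT n OR NOT v) forces n = False.
  then (NOT m OR n) forces m = False.
  then (NOT b OR n) forces b = False.
  then (b OR u) forces u = True.
  then (s OR NOT u OR NOT v) forces s = True.
Set r = True.
All clauses satisfied.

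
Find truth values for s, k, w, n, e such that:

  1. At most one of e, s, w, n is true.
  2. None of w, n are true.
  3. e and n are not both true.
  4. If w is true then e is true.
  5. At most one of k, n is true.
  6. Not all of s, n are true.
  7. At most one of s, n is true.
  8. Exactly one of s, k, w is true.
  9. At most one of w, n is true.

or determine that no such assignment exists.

s = True, k = False, w = False, n = False, e = False

  (1) {e, s, w, n}: 1 true — at most one ✓
  (2) {w, n}: 0 true — none ✓
  (3) e=F, n=F — not both ✓
  (4) w=F ⇒ e: vacuous ✓
  (5) {k, n}: 0 true — at most one ✓
  (6) {s, n}: 1/2 true — not all ✓
  (7) {s, n}: 1 true — at most one ✓
  (8) {s, k, w}: 1 true — exactly one ✓
  (9) {w, n}: 0 true — at most one ✓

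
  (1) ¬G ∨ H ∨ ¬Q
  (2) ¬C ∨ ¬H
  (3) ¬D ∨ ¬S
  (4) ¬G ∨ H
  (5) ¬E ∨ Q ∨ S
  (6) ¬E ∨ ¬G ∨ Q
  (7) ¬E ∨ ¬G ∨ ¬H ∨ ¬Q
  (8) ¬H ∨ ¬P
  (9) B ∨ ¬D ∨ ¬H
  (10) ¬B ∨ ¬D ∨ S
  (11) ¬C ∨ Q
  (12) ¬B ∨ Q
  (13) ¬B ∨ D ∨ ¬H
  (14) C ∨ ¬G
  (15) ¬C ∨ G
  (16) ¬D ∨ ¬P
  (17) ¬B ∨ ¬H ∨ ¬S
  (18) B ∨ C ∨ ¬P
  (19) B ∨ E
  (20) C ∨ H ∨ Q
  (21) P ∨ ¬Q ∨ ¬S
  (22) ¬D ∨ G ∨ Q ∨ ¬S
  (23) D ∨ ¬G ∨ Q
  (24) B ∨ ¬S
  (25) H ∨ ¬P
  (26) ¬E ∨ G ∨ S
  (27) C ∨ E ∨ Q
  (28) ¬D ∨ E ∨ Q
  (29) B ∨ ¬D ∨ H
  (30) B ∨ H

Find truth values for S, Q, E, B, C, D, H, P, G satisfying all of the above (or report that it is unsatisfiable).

S = False; Q = True; E = False; B = True; C = False; D = False; H = False; P = False; G = False

Set S = False.
Try Q = False:
  (¬E ∨ Q ∨ S) forces E = False.
  (¬C ∨ Q) forces C = False.
  clause (C ∨ E ∨ Q) is falsified — backtrack.
So Q = True.
Try E = True:
  (¬E ∨ G ∨ S) forces G = True.
  (¬G ∨ H ∨ ¬Q) forces H = True.
  clause (¬E ∨ ¬G ∨ ¬H ∨ ¬Q) is falsified — backtrack.
So E = False.
  then (B ∨ E) forces B = True.
  then (¬B ∨ ¬D ∨ S) forces D = False.
  then (¬B ∨ D ∨ ¬H) forces H = False.
  then (H ∨ ¬P) forces P = False.
  then (¬G ∨ H ∨ ¬Q) forces G = False.
  then (¬C ∨ G) forces C = False.
All clauses satisfied.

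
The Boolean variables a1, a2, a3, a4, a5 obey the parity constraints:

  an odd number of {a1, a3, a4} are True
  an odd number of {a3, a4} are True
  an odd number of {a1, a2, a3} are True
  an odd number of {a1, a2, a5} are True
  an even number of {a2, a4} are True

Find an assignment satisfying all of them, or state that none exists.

a1 = False; a2 = False; a3 = True; a4 = False; a5 = True

{a1, a3, a4}: 1 true → odd ✓
{a3, a4}: 1 true → odd ✓
{a1, a2, a3}: 1 true → odd ✓
{a1, a2, a5}: 1 true → odd ✓
{a2, a4}: 0 true → even ✓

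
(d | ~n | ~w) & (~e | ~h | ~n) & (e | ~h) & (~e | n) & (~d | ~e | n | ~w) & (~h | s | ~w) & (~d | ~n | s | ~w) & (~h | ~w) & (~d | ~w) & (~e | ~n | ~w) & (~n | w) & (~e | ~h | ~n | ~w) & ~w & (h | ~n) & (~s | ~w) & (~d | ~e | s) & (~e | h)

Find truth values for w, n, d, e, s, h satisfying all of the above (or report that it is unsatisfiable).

Unit clause (~w) forces w = False.
In (~n | w) only ~n is left, so n = False.
In (~e | n) only ~e is left, so e = False.
In (e | ~h) only ~h is left, so h = False.
Set d = True.
Set s = False.
All clauses satisfied.

w = False; n = False; d = True; e = False; s = False; h = False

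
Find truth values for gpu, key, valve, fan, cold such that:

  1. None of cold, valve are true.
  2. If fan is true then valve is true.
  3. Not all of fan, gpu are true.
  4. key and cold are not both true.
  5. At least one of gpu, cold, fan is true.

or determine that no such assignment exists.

gpu: True, key: True, valve: False, fan: False, cold: False

  (1) {cold, valve}: 0 true — none ✓
  (2) fan=F ⇒ valve: vacuous ✓
  (3) {fan, gpu}: 1/2 true — not all ✓
  (4) key=T, cold=F — not both ✓
  (5) {gpu, cold, fan}: 1 true — at least one ✓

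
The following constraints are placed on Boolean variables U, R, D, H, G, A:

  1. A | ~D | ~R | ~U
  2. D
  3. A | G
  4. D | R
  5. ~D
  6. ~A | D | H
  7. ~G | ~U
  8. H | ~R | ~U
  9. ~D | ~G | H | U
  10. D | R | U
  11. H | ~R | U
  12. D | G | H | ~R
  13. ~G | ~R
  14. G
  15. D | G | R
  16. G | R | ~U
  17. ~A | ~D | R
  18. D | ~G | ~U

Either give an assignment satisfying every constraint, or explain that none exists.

UNSATISFIABLE

Case D = True:
  Clause (~D) is falsified — contradiction.
Case D = False:
  Clause (D) is falsified — contradiction.
Both cases fail, so the formula is unsatisfiable.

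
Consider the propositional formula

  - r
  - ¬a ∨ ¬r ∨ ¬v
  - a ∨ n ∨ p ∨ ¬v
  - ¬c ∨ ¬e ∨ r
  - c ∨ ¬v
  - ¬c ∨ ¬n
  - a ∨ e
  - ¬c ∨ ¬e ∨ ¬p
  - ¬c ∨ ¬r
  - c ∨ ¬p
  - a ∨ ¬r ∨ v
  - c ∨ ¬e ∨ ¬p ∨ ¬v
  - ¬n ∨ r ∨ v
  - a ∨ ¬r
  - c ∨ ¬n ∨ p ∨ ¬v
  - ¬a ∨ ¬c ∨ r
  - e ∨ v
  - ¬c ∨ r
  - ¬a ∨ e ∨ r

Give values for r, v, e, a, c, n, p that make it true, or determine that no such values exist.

Unit clause (r) forces r = True.
In (¬c ∨ ¬r) only ¬c is left, so c = False.
In (c ∨ ¬p) only ¬p is left, so p = False.
In (a ∨ ¬r) only a is left, so a = True.
In (¬a ∨ ¬r ∨ ¬v) only ¬v is left, so v = False.
In (e ∨ v) only e is left, so e = True.
Set n = False.
All clauses satisfied.

r = True, v = False, e = True, a = True, c = False, n = False, p = False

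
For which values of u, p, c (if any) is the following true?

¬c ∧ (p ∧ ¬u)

u=F; p=T; c=F

  ¬c = True
  p ∧ ¬u = True
    ¬u = True
Both conjuncts True, so the formula holds.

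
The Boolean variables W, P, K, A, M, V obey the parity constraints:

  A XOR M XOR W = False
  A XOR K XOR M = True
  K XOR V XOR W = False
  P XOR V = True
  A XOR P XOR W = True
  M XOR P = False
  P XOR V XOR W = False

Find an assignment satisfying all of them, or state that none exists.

Adding constraints 1, 5, 6 mod 2: every variable appears an even number of times on the left, so the left side is 0.
But the right sides sum to 1 (mod 2). 0 ≠ 1 — the system is inconsistent.

The formula is unsatisfiable.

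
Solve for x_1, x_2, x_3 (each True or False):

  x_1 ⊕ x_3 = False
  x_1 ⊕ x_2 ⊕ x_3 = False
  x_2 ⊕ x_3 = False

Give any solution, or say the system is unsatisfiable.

x_1 = False, x_2 = False, x_3 = False

x_1 ⊕ x_3 = F ⊕ F = False ✓
x_1 ⊕ x_2 ⊕ x_3 = F ⊕ F ⊕ F = False ✓
x_2 ⊕ x_3 = F ⊕ F = False ✓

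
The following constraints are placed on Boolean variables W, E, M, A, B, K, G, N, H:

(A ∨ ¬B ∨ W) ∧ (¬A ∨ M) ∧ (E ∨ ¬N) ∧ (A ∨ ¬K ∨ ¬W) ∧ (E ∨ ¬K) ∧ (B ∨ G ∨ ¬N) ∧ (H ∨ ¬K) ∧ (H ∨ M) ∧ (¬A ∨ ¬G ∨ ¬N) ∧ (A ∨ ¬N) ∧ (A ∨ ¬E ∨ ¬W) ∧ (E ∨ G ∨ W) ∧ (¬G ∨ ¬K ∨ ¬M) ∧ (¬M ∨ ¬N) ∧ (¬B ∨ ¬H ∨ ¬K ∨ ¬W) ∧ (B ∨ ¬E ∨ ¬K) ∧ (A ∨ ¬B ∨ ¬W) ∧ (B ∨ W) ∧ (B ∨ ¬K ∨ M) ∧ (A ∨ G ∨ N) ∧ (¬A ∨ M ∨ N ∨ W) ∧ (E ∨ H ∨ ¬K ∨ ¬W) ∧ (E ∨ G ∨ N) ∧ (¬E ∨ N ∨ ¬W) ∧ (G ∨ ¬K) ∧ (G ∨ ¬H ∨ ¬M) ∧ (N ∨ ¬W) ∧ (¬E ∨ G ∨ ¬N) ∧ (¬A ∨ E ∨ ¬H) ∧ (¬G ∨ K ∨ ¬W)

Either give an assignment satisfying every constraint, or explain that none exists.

W: False, E: True, M: True, A: True, B: True, K: False, G: True, N: False, H: True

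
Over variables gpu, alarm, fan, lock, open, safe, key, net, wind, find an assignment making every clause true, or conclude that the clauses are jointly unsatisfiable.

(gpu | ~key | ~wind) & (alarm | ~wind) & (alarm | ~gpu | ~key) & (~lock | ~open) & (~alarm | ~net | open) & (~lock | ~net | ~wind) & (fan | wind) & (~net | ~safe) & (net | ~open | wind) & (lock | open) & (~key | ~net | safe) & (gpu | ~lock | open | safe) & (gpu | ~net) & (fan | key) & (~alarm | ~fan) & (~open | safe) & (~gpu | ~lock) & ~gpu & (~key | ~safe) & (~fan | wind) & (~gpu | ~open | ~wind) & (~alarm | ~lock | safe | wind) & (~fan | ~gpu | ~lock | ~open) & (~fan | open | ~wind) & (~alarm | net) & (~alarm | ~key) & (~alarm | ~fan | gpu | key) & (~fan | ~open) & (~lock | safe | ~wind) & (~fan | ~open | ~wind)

UNSATISFIABLE

Case gpu = True:
  Clause (~gpu) is falsified — contradiction.
Case gpu = False:
  (gpu | ~net) forces net = False.
  (~alarm | net) forces alarm = False.
  (alarm | ~wind) forces wind = False.
  (fan | wind) forces fan = True.
  Clause (~fan | wind) is falsified — contradiction.
Both cases fail, so the formula is unsatisfiable.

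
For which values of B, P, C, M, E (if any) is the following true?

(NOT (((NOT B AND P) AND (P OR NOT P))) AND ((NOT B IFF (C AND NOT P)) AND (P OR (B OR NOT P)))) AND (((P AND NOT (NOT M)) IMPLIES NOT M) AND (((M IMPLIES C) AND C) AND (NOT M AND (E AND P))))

B = True, P = True, C = True, M = False, E = True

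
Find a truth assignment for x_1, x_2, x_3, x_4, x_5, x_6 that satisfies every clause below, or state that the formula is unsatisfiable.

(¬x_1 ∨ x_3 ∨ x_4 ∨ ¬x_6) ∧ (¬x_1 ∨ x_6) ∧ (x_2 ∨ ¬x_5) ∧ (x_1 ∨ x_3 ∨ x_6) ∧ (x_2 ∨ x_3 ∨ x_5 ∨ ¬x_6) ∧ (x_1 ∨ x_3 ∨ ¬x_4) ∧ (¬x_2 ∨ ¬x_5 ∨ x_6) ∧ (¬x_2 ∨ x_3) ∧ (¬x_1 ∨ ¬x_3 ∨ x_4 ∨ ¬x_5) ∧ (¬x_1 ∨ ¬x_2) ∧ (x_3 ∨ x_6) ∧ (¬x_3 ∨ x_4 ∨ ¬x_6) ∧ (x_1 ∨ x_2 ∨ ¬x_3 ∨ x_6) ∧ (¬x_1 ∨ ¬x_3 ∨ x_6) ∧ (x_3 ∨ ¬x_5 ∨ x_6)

x_1 = True, x_2 = False, x_3 = True, x_4 = True, x_5 = False, x_6 = True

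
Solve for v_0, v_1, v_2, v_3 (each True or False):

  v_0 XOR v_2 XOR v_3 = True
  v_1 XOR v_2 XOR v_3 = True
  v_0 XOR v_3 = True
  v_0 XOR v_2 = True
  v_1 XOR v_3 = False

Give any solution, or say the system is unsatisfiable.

Adding constraints 1, 2, 3, 5 mod 2: every variable appears an even number of times on the left, so the left side is 0.
But the right sides sum to 1 (mod 2). 0 ≠ 1 — the system is inconsistent.

No satisfying assignment exists.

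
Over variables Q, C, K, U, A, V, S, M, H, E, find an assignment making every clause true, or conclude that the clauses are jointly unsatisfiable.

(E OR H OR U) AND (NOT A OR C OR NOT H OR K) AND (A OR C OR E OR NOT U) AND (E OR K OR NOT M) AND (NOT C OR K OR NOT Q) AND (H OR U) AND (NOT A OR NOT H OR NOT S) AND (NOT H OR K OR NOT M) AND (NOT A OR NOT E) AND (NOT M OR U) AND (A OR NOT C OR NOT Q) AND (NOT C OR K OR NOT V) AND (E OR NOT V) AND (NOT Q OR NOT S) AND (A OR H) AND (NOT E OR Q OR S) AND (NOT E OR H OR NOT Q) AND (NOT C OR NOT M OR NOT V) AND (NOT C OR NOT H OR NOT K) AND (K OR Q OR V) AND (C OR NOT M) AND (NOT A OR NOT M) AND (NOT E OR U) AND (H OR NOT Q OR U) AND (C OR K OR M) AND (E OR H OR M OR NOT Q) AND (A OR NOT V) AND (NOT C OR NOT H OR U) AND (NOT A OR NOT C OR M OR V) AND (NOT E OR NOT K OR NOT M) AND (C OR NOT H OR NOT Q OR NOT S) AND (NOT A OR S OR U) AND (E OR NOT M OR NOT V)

Set Q = True.
  then (NOT Q OR NOT S) forces S = False.
Set C = False.
  then (C OR NOT M) forces M = False.
  then (C OR K OR M) forces K = True.
Set U = False.
  then (H OR U) forces H = True.
  then (NOT E OR U) forces E = False.
  then (NOT A OR S OR U) forces A = False.
  then (E OR NOT V) forces V = False.
All clauses satisfied.

Q = True, C = False, K = True, U = False, A = False, V = False, S = False, M = False, H = True, E = False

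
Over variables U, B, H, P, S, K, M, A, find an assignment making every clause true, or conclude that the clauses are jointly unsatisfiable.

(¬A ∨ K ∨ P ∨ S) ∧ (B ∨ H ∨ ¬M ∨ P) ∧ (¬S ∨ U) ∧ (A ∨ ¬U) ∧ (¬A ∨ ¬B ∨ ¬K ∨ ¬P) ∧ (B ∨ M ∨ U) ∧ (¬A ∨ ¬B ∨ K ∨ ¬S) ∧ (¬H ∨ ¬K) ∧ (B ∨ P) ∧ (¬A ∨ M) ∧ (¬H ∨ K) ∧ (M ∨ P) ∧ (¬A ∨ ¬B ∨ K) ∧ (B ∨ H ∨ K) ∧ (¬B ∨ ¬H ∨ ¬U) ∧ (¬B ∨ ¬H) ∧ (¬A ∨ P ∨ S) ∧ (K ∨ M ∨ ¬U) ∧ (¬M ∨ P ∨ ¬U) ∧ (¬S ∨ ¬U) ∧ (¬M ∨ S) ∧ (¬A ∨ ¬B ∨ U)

Set U = False.
  then (¬S ∨ U) forces S = False.
  then (¬M ∨ S) forces M = False.
  then (B ∨ M ∨ U) forces B = True.
  then (¬A ∨ M) forces A = False.
  then (M ∨ P) forces P = True.
  then (¬B ∨ ¬H) forces H = False.
Set K = True.
All clauses satisfied.

U=F, B=T, H=F, P=T, S=F, K=T, M=F, A=F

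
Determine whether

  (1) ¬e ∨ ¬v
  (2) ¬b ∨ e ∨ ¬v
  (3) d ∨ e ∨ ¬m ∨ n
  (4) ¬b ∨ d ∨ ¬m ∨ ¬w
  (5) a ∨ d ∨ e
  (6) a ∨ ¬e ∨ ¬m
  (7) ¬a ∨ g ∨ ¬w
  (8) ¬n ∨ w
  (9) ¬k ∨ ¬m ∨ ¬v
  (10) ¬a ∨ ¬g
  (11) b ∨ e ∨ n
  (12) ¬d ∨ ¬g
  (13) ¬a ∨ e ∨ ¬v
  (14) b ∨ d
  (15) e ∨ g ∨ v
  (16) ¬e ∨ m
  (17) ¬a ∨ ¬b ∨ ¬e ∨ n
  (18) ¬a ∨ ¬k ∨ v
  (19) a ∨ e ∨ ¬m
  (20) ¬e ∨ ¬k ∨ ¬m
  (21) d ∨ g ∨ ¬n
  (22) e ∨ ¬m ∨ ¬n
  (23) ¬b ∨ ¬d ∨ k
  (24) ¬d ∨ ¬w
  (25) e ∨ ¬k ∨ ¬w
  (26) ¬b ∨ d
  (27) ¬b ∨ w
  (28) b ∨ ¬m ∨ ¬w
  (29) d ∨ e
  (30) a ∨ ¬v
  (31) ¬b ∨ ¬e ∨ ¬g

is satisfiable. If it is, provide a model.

Set e = True.
  then (¬e ∨ ¬v) forces v = False.
  then (¬e ∨ m) forces m = True.
  then (¬e ∨ ¬k ∨ ¬m) forces k = False.
  then (a ∨ ¬e ∨ ¬m) forces a = True.
  then (¬a ∨ ¬g) forces g = False.
  then (¬a ∨ g ∨ ¬w) forces w = False.
  then (¬n ∨ w) forces n = False.
  then (¬a ∨ ¬b ∨ ¬e ∨ n) forces b = False.
  then (b ∨ d) forces d = True.
All clauses satisfied.

e = True, a = True, n = False, w = False, m = True, b = False, d = True, v = False, k = False, g = False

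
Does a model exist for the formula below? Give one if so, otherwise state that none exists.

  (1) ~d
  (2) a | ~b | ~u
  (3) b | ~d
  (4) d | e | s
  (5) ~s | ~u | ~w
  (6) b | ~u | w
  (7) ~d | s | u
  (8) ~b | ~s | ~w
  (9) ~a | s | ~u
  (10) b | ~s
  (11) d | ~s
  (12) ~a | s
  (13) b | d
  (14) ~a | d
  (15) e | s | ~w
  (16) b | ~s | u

a = False; b = True; d = False; s = False; e = True; w = False; u = False

Unit clause (~d) forces d = False.
In (d | ~s) only ~s is left, so s = False.
In (~a | s) only ~a is left, so a = False.
In (b | d) only b is left, so b = True.
In (a | ~b | ~u) only ~u is left, so u = False.
In (d | e | s) only e is left, so e = True.
Set w = False.
All clauses satisfied.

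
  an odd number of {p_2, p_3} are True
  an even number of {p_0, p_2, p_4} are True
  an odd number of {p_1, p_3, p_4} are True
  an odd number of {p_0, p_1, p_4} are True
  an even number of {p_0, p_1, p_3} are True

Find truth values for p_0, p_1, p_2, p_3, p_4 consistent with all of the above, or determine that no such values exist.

p_0 = False, p_1 = False, p_2 = True, p_3 = False, p_4 = True

{p_2, p_3}: 1 true → odd ✓
{p_0, p_2, p_4}: 2 true → even ✓
{p_1, p_3, p_4}: 1 true → odd ✓
{p_0, p_1, p_4}: 1 true → odd ✓
{p_0, p_1, p_3}: 0 true → even ✓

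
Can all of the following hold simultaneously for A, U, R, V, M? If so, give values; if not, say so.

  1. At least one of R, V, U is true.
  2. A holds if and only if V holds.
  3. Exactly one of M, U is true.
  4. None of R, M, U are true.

The formula is unsatisfiable.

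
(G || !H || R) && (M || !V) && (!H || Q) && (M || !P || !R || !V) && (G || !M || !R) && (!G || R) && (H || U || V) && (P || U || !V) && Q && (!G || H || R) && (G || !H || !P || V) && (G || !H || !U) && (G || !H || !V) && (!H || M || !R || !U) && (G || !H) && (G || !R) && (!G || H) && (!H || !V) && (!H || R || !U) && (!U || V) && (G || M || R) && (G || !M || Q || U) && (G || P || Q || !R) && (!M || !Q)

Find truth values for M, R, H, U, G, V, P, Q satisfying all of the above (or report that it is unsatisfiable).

M = False; R = True; H = True; U = False; G = True; V = False; P = False; Q = True

Unit clause (Q) forces Q = True.
In (!M || !Q) only !M is left, so M = False.
In (M || !V) only !V is left, so V = False.
In (!U || V) only !U is left, so U = False.
In (H || U || V) only H is left, so H = True.
In (G || !H) only G is left, so G = True.
In (!G || R) only R is left, so R = True.
Set P = False.
All clauses satisfied.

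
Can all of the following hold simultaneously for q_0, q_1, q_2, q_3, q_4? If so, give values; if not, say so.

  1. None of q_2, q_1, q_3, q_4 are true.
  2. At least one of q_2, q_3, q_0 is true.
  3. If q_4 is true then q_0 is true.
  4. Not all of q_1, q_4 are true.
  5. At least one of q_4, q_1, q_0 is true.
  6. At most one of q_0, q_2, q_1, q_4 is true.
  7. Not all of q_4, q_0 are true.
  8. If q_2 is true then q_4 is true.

q_0: True, q_1: False, q_2: False, q_3: False, q_4: False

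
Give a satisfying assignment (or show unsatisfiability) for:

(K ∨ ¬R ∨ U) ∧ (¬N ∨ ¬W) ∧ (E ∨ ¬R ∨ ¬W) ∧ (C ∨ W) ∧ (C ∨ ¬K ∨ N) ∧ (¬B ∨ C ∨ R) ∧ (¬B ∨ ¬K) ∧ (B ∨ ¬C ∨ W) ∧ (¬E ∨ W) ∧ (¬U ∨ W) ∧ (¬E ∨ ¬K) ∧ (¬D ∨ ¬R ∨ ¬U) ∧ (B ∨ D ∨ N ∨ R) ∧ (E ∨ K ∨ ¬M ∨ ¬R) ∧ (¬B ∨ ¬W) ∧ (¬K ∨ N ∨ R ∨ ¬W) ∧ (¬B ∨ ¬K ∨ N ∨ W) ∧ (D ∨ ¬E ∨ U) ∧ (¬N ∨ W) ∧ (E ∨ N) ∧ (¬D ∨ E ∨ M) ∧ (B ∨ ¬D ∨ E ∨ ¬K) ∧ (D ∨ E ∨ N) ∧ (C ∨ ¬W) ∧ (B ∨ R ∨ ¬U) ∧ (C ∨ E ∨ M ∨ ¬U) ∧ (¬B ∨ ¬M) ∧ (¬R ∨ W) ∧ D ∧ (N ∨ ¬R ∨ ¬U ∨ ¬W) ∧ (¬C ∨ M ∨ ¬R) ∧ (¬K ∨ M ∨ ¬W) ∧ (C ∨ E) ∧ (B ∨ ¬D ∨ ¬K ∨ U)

Unit clause (D) forces D = True.
Set W = True.
  then (¬N ∨ ¬W) forces N = False.
  then (¬B ∨ ¬W) forces B = False.
  then (E ∨ N) forces E = True.
  then (C ∨ ¬W) forces C = True.
  then (¬E ∨ ¬K) forces K = False.
Set M = True.
Try R = True:
  (K ∨ ¬R ∨ U) forces U = True.
  clause (¬D ∨ ¬R ∨ ¬U) is falsified — backtrack.
So R = False.
  then (B ∨ R ∨ ¬U) forces U = False.
All clauses satisfied.

W=T, M=T, N=F, D=T, R=F, E=T, B=F, C=T, K=F, U=F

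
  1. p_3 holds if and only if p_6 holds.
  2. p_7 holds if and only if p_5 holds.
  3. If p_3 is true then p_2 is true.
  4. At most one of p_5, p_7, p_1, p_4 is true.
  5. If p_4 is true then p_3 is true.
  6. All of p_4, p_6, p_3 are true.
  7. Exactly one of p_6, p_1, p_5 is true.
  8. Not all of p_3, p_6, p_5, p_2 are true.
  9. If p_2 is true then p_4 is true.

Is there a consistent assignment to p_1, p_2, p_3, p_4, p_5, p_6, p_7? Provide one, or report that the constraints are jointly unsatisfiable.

p_1: False, p_2: True, p_3: True, p_4: True, p_5: False, p_6: True, p_7: False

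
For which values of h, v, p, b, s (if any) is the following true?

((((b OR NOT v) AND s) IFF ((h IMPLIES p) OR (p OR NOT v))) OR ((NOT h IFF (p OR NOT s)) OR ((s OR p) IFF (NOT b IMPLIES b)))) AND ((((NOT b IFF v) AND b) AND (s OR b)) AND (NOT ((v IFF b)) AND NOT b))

Case b = True: the conjunct NOT b is False.
Case b = False: the conjunct b is False.
Both cases fail — unsatisfiable.

UNSATISFIABLE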